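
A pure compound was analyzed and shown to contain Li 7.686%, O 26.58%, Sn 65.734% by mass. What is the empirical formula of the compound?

Assume 100 g: 7.686 g Li, 26.58 g O, 65.734 g Sn.
Moles — Li: 7.686 / 6.94 = 1.107 mol; O: 26.58 / 16.00 = 1.661 mol; Sn: 65.734 / 118.71 = 0.5537 mol
Divide by the smallest (0.5537 mol Sn): Li 2.000, O 3.000, Sn 1.000
≈ 2:3:1 → Li2O3Sn

Li2O3Sn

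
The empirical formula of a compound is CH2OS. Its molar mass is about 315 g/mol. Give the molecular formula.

C5H10O5S5

Empirical-formula mass = 62.10 g/mol
n = 315 / 62.10 = 5.07 ≈ 5
Molecular formula = (CH2OS)5 = C5H10O5S5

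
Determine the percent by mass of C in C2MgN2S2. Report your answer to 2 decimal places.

17.10%

Molar mass = 2(12.01) + 1(24.31) + 2(14.01) + 2(32.07) = 140.490 g/mol
Mass of C per mole = 2 × 12.01 = 24.020 g
% C = 24.020 / 140.490 × 100 = 17.10%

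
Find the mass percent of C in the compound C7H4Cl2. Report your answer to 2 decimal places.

Molar mass = 7(12.01) + 4(1.008) + 2(35.45) = 159.002 g/mol
Mass of C per mole = 7 × 12.01 = 84.070 g
% C = 84.070 / 159.002 × 100 = 52.87%

52.87%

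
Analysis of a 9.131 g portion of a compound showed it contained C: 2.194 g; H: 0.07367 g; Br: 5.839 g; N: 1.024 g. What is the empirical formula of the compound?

n(C) = 2.194/12.01 = 0.1827, n(H) = 0.07367/1.008 = 0.07309, n(Br) = 5.839/79.90 = 0.07308, n(N) = 1.024/14.01 = 0.07309
Divide by the smallest (0.07308 mol Br): C 2.500, H 1.000, Br 1.000, N 1.000
Multiply by 2: C 5.00, H 2.00, Br 2.00, N 2.00 → C5H2Br2N2

C5H2Br2N2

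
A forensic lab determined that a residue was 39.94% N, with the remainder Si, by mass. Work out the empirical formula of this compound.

Assume 100 g: 39.94 g N, 60.06 g Si.
Moles — N: 39.94 / 14.01 = 2.851 mol; Si: 60.06 / 28.09 = 2.138 mol
Ratios (÷ 2.138): N 1.333, Si 1.000
×3: N 4.00, Si 3.00 → N4Si3

N4Si3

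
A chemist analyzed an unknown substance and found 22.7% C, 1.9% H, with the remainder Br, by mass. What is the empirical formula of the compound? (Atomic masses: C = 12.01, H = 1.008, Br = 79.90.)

C2H2Br

Assume 100 g: 22.7 g C, 1.9 g H, 75.4 g Br.
n(C) = 22.7/12.01 = 1.89, n(H) = 1.9/1.008 = 1.885, n(Br) = 75.4/79.90 = 0.9437
Smallest is Br at 0.9437 mol; normalising gives C 2.003, H 1.997, Br 1.000
≈ 2:2:1 → C2H2Br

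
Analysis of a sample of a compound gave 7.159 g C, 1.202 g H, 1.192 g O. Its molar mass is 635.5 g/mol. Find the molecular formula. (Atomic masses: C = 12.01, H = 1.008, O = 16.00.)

C40H80O5

Moles — C: 7.159 / 12.01 = 0.5961 mol; H: 1.202 / 1.008 = 1.192 mol; O: 1.192 / 16.00 = 0.0745 mol
Ratios (÷ 0.0745): C 8.001, H 16.006, O 1.000
≈ 8:16:1 → C8H16O
Empirical-formula mass = 128.21 g/mol
n = 635.5 / 128.21 = 4.96 ≈ 5
Molecular formula = (C8H16O)×5 = C40H80O5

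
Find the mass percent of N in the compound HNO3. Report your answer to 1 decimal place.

Molar mass = 1(1.008) + 1(14.01) + 3(16.00) = 63.018 g/mol
Mass of N per mole = 1 × 14.01 = 14.010 g
% N = 14.010 / 63.018 × 100 = 22.2%

22.2%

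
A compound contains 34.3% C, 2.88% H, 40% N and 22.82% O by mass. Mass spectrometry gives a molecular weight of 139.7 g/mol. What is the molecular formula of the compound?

Assume 100 g: 34.3 g C, 2.88 g H, 40 g N, 22.82 g O.
C: 34.3 g ÷ 12.01 g/mol = 2.856 mol
H: 2.88 g ÷ 1.008 g/mol = 2.857 mol
N: 40 g ÷ 14.01 g/mol = 2.855 mol
O: 22.82 g ÷ 16.00 g/mol = 1.426 mol
Divide by the smallest (1.426 mol O): C 2.002, H 2.003, N 2.002, O 1.000
→ C2H2N2O
Empirical-formula mass = 70.06 g/mol
n = 139.7 / 70.06 = 1.99 ≈ 2
Molecular formula = (C2H2N2O)×2 = C4H4N4O2

C4H4N4O2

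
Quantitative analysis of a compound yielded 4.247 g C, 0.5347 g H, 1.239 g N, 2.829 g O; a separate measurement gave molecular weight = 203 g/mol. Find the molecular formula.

Moles — C: 4.247 / 12.01 = 0.3536 mol; H: 0.5347 / 1.008 = 0.5305 mol; N: 1.239 / 14.01 = 0.08844 mol; O: 2.829 / 16.00 = 0.1768 mol
Smallest is N at 0.08844 mol; normalising gives C 3.999, H 5.998, N 1.000, O 1.999
→ C4H6NO2
Empirical-formula mass = 100.10 g/mol
n = 203 / 100.10 = 2.03 ≈ 2
Molecular formula = (C4H6NO2)×2 = C8H12N2O4

C8H12N2O4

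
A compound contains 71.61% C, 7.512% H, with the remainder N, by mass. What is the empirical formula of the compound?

Assume 100 g: 71.61 g C, 7.512 g H, 20.878 g N.
n(C) = 71.61/12.01 = 5.963, n(H) = 7.512/1.008 = 7.452, n(N) = 20.878/14.01 = 1.49
Divide by the smallest (1.49 mol N): C 4.001, H 5.001, N 1.000
→ C4H5N

C4H5N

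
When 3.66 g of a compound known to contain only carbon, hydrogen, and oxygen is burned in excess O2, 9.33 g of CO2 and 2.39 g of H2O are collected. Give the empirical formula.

mol C = 9.33 / 44.01 = 0.2120; mass C = 0.2120 × 12.01 = 2.546 g
mol H = 2 × (2.39 / 18.02) = 0.2653; mass H = 0.2653 × 1.008 = 0.2674 g
mass O = 3.66 − (2.813) = 0.8465 g → mol O = 0.05291
Smallest is O at 0.05291 mol; normalising gives C 4.007, H 5.014, O 1.000
≈ 4:5:1 → C4H5O

C4H5O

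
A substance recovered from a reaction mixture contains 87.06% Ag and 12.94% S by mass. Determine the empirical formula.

Ag2S

Assume 100 g: 87.06 g Ag, 12.94 g S.
Ag: 87.06 g ÷ 107.87 g/mol = 0.8071 mol
S: 12.94 g ÷ 32.07 g/mol = 0.4035 mol
Divide by the smallest (0.4035 mol S): Ag 2.000, S 1.000
→ Ag2S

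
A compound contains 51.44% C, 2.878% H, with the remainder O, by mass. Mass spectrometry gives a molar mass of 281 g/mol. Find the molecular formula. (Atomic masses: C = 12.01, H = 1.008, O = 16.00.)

C12H8O8

Assume 100 g: 51.44 g C, 2.878 g H, 45.682 g O.
Moles — C: 51.44 / 12.01 = 4.283 mol; H: 2.878 / 1.008 = 2.855 mol; O: 45.682 / 16.00 = 2.855 mol
Divide by the smallest (2.855 mol O): C 1.500, H 1.000, O 1.000
×2: C 3.00, H 2.00, O 2.00 → C3H2O2
Empirical-formula mass = 70.05 g/mol
n = 281 / 70.05 = 4.01 ≈ 4
Molecular formula = (C3H2O2)×4 = C12H8O8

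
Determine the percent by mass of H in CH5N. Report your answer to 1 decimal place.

Molar mass = 1(12.01) + 5(1.008) + 1(14.01) = 31.060 g/mol
Mass of H per mole = 5 × 1.008 = 5.040 g
% H = 5.040 / 31.060 × 100 = 16.2%

16.2%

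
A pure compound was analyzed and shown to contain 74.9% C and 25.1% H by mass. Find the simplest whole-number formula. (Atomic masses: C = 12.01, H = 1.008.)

Assume 100 g: 74.9 g C, 25.1 g H.
Moles — C: 74.9 / 12.01 = 6.236 mol; H: 25.1 / 1.008 = 24.9 mol
Smallest is C at 6.236 mol; normalising gives C 1.000, H 3.993
Ratio ≈ 1:4, so the empirical formula is CH4

CH4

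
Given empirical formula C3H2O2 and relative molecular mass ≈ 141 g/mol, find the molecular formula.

Empirical-formula mass = 70.05 g/mol
n = 141 / 70.05 = 2.01 ≈ 2
Molecular formula = (C3H2O2)2 = C6H4O4

C6H4O4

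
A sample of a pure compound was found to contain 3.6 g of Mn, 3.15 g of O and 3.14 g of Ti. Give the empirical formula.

Mn: 3.6 g ÷ 54.94 g/mol = 0.06553 mol
O: 3.15 g ÷ 16.00 g/mol = 0.1969 mol
Ti: 3.14 g ÷ 47.87 g/mol = 0.06559 mol
Divide by the smallest (0.06553 mol Mn): Mn 1.000, O 3.005, Ti 1.001
→ MnO3Ti

MnO3Ti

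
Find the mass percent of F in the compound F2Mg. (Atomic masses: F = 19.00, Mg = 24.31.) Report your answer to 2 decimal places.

Molar mass = 2(19.00) + 1(24.31) = 62.310 g/mol
Mass of F per mole = 2 × 19.00 = 38.000 g
% F = 38.000 / 62.310 × 100 = 60.99%

60.99%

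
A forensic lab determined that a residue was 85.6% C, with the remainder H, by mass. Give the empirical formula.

Assume 100 g: 85.6 g C, 14.4 g H.
C: 85.6 g ÷ 12.01 g/mol = 7.127 mol
H: 14.4 g ÷ 1.008 g/mol = 14.29 mol
Divide by the smallest (7.127 mol C): C 1.000, H 2.004
Ratio ≈ 1:2, so the empirical formula is CH2

CH2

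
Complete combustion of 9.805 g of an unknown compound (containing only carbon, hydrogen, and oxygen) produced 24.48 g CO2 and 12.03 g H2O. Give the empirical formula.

mol C = 24.48 / 44.01 = 0.5562; mass C = 0.5562 × 12.01 = 6.680 g
mol H = 2 × (12.03 / 18.02) = 1.335; mass H = 1.335 × 1.008 = 1.346 g
mass O = 9.805 − (8.026) = 1.779 g → mol O = 0.1112
Divide by the smallest (0.1112 mol O): C 5.003, H 12.010, O 1.000
→ C5H12O

C5H12O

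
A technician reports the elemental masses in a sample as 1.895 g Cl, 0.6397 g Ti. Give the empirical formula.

Cl4Ti

Cl: 1.895 g ÷ 35.45 g/mol = 0.05346 mol
Ti: 0.6397 g ÷ 47.87 g/mol = 0.01336 mol
Ratios (÷ 0.01336): Cl 4.000, Ti 1.000
→ Cl4Ti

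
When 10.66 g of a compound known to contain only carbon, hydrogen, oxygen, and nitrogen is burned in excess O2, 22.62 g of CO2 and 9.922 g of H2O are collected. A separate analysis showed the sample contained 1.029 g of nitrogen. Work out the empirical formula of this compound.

mol C = 22.62 / 44.01 = 0.5140; mass C = 0.5140 × 12.01 = 6.173 g
mol H = 2 × (9.922 / 18.02) = 1.101; mass H = 1.101 × 1.008 = 1.110 g
mol N = 1.029 / 14.01 = 0.07345
mass O = 10.66 − (8.312) = 2.348 g → mol O = 0.1468
Ratios (÷ 0.07345): C 6.998, H 14.993, N 1.000, O 1.998
≈ 7:15:1:2 → C7H15NO2

C7H15NO2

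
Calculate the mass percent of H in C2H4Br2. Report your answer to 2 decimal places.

Molar mass = 2(12.01) + 4(1.008) + 2(79.90) = 187.852 g/mol
Mass of H per mole = 4 × 1.008 = 4.032 g
% H = 4.032 / 187.852 × 100 = 2.15%

2.15%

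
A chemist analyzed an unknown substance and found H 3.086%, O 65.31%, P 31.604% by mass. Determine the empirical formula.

Assume 100 g: 3.086 g H, 65.31 g O, 31.604 g P.
Moles — H: 3.086 / 1.008 = 3.062 mol; O: 65.31 / 16.00 = 4.082 mol; P: 31.604 / 30.97 = 1.02 mol
Divide by the smallest (1.02 mol P): H 3.000, O 4.000, P 1.000
≈ 3:4:1 → H3O4P

H3O4P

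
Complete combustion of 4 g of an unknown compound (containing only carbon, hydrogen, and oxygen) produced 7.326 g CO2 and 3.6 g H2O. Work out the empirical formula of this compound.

C5H12O3

mol C = 7.326 / 44.01 = 0.1665; mass C = 0.1665 × 12.01 = 1.999 g
mol H = 2 × (3.6 / 18.02) = 0.3996; mass H = 0.3996 × 1.008 = 0.4028 g
mass O = 4 − (2.402) = 1.598 g → mol O = 0.09988
Ratios (÷ 0.09988): C 1.667, H 4.000, O 1.000
Multiply by 3: C 5.00, H 12.00, O 3.00 → C5H12O3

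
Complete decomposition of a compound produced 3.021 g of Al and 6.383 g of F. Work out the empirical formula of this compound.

AlF3

Moles — Al: 3.021 / 26.98 = 0.112 mol; F: 6.383 / 19.00 = 0.3359 mol
Ratios (÷ 0.112): Al 1.000, F 3.000
Ratio ≈ 1:3, so the empirical formula is AlF3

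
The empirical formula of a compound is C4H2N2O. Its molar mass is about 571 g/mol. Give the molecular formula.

Empirical-formula mass = 94.08 g/mol
n = 571 / 94.08 = 6.07 ≈ 6
Molecular formula = (C4H2N2O)6 = C24H12N12O6

C24H12N12O6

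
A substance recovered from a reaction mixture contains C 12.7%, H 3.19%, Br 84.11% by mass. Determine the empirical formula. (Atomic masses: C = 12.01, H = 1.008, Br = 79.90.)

Assume 100 g: 12.7 g C, 3.19 g H, 84.11 g Br.
Moles — C: 12.7 / 12.01 = 1.057 mol; H: 3.19 / 1.008 = 3.165 mol; Br: 84.11 / 79.90 = 1.053 mol
Ratios (÷ 1.053): C 1.005, H 3.006, Br 1.000
Ratio ≈ 1:3:1, so the empirical formula is CH3Br

CH3Br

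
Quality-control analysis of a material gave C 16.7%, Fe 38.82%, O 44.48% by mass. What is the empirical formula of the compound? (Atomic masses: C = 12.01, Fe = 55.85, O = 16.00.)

C2FeO4

Assume 100 g: 16.7 g C, 38.82 g Fe, 44.48 g O.
Moles — C: 16.7 / 12.01 = 1.391 mol; Fe: 38.82 / 55.85 = 0.6951 mol; O: 44.48 / 16.00 = 2.78 mol
Smallest is Fe at 0.6951 mol; normalising gives C 2.001, Fe 1.000, O 4.000
Ratio ≈ 2:1:4, so the empirical formula is C2FeO4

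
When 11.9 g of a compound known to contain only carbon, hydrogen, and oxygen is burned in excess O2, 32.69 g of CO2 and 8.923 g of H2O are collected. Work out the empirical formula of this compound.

C6H8O

mol C = 32.69 / 44.01 = 0.7428; mass C = 0.7428 × 12.01 = 8.921 g
mol H = 2 × (8.923 / 18.02) = 0.9903; mass H = 0.9903 × 1.008 = 0.9983 g
mass O = 11.9 − (9.919) = 1.981 g → mol O = 0.1238
Ratios (÷ 0.1238): C 6.000, H 7.999, O 1.000
≈ 6:8:1 → C6H8O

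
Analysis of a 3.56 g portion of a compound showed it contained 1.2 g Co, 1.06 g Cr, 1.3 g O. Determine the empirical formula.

Moles — Co: 1.2 / 58.93 = 0.02036 mol; Cr: 1.06 / 52.00 = 0.02038 mol; O: 1.3 / 16.00 = 0.08125 mol
Ratios (÷ 0.02036): Co 1.000, Cr 1.001, O 3.990
≈ 1:1:4 → CoCrO4

CoCrO4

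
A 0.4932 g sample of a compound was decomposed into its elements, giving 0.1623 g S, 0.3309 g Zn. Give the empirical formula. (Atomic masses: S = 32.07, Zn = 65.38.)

SZn

S: 0.1623 g ÷ 32.07 g/mol = 0.005061 mol
Zn: 0.3309 g ÷ 65.38 g/mol = 0.005061 mol
Smallest is S at 0.005061 mol; normalising gives S 1.000, Zn 1.000
→ SZn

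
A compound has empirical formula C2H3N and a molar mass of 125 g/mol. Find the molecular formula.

C6H9N3

Empirical-formula mass = 41.05 g/mol
n = 125 / 41.05 = 3.04 ≈ 3
Molecular formula = (C2H3N)3 = C6H9N3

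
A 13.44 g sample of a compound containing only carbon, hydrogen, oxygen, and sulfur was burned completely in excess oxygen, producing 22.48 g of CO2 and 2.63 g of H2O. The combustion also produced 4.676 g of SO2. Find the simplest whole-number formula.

mol C = 22.48 / 44.01 = 0.5108; mass C = 0.5108 × 12.01 = 6.135 g
mol H = 2 × (2.63 / 18.02) = 0.2919; mass H = 0.2919 × 1.008 = 0.2942 g
mol S = 4.676 / 64.07 = 0.07298; mass S = 2.341 g
mass O = 13.44 − (8.769) = 4.671 g → mol O = 0.2919
Smallest is S at 0.07298 mol; normalising gives C 6.999, H 4.000, O 4.000, S 1.000
Ratio ≈ 7:4:4:1, so the empirical formula is C7H4O4S

C7H4O4S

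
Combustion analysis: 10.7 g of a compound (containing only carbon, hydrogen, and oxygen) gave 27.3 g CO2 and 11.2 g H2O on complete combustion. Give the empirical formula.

mol C = 27.3 / 44.01 = 0.6203; mass C = 0.6203 × 12.01 = 7.450 g
mol H = 2 × (11.2 / 18.02) = 1.243; mass H = 1.243 × 1.008 = 1.253 g
mass O = 10.7 − (8.703) = 1.997 g → mol O = 0.1248
Smallest is O at 0.1248 mol; normalising gives C 4.970, H 9.959, O 1.000
→ C5H10O

C5H10O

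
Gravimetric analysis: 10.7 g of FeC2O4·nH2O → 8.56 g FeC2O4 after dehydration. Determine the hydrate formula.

FeC2O4·2H2O

Mass of water lost = 10.7 − 8.56 = 2.14 g → 2.14 / 18.02 = 0.1188 mol H2O
Molar mass of FeC2O4 = 143.87 g/mol → mol FeC2O4 = 8.56 / 143.87 = 0.0595
n = 0.1188 / 0.0595 = 2.00 ≈ 2 → FeC2O4·2H2O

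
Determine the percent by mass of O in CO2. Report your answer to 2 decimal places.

72.71%

Molar mass = 1(12.01) + 2(16.00) = 44.010 g/mol
Mass of O per mole = 2 × 16.00 = 32.000 g
% O = 32.000 / 44.010 × 100 = 72.71%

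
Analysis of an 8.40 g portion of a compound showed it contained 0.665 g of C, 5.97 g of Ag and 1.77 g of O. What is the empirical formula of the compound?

CAgO2

C: 0.665 g ÷ 12.01 g/mol = 0.05537 mol
Ag: 5.97 g ÷ 107.87 g/mol = 0.05534 mol
O: 1.77 g ÷ 16.00 g/mol = 0.1106 mol
Ratios (÷ 0.05534): C 1.000, Ag 1.000, O 1.999
Ratio ≈ 1:1:2, so the empirical formula is CAgO2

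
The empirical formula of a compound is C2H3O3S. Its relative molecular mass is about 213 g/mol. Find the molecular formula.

C4H6O6S2

Empirical-formula mass = 107.11 g/mol
n = 213 / 107.11 = 1.99 ≈ 2
Molecular formula = (C2H3O3S)2 = C4H6O6S2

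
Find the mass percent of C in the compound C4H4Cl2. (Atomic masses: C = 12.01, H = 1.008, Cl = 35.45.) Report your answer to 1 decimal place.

39.1%

Molar mass = 4(12.01) + 4(1.008) + 2(35.45) = 122.972 g/mol
Mass of C per mole = 4 × 12.01 = 48.040 g
% C = 48.040 / 122.972 × 100 = 39.1%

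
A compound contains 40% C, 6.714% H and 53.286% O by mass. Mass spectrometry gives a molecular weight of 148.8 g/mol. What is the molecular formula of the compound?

Assume 100 g: 40 g C, 6.714 g H, 53.286 g O.
C: 40 g ÷ 12.01 g/mol = 3.331 mol
H: 6.714 g ÷ 1.008 g/mol = 6.661 mol
O: 53.286 g ÷ 16.00 g/mol = 3.33 mol
Divide by the smallest (3.33 mol O): C 1.000, H 2.000, O 1.000
→ CH2O
Empirical-formula mass = 30.03 g/mol
n = 148.8 / 30.03 = 4.96 ≈ 5
Molecular formula = (CH2O)×5 = C5H10O5

C5H10O5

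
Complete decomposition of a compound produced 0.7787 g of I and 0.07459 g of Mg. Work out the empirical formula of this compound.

I2Mg

I: 0.7787 g ÷ 126.90 g/mol = 0.006136 mol
Mg: 0.07459 g ÷ 24.31 g/mol = 0.003068 mol
Ratios (÷ 0.003068): I 2.000, Mg 1.000
≈ 2:1 → I2Mg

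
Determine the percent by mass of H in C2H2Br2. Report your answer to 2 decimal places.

Molar mass = 2(12.01) + 2(1.008) + 2(79.90) = 185.836 g/mol
Mass of H per mole = 2 × 1.008 = 2.016 g
% H = 2.016 / 185.836 × 100 = 1.08%

1.08%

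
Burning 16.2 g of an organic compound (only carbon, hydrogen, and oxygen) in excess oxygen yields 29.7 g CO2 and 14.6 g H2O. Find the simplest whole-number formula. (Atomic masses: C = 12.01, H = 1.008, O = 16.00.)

C5H12O3

mol C = 29.7 / 44.01 = 0.6748; mass C = 0.6748 × 12.01 = 8.105 g
mol H = 2 × (14.6 / 18.02) = 1.620; mass H = 1.620 × 1.008 = 1.633 g
mass O = 16.2 − (9.738) = 6.462 g → mol O = 0.4039
Ratios (÷ 0.4039): C 1.671, H 4.012, O 1.000
Multiply by 3: C 5.01, H 12.04, O 3.00 → C5H12O3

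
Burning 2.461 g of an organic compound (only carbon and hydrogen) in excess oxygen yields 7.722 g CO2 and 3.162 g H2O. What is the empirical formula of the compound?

CH2

mol C = 7.722 / 44.01 = 0.1755; mass C = 0.1755 × 12.01 = 2.107 g
mol H = 2 × (3.162 / 18.02) = 0.3509; mass H = 0.3509 × 1.008 = 0.3538 g
Ratios (÷ 0.1755): C 1.000, H 2.000
Ratio ≈ 1:2, so the empirical formula is CH2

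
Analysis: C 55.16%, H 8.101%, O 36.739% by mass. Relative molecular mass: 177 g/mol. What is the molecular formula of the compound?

Assume 100 g: 55.16 g C, 8.101 g H, 36.739 g O.
n(C) = 55.16/12.01 = 4.593, n(H) = 8.101/1.008 = 8.037, n(O) = 36.739/16.00 = 2.296
Smallest is O at 2.296 mol; normalising gives C 2.000, H 3.500, O 1.000
Scaling by 2: C 4.00, H 7.00, O 2.00 → C4H7O2
Empirical-formula mass = 87.10 g/mol
n = 177 / 87.10 = 2.03 ≈ 2
Molecular formula = (C4H7O2)×2 = C8H14O4

C8H14O4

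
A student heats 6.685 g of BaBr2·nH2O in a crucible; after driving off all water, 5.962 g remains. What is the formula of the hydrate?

BaBr2·2H2O

Mass of water lost = 6.685 − 5.962 = 0.723 g → 0.723 / 18.02 = 0.04012 mol H2O
Molar mass of BaBr2 = 297.13 g/mol → mol BaBr2 = 5.962 / 297.13 = 0.02007
n = 0.04012 / 0.02007 = 2.00 ≈ 2 → BaBr2·2H2O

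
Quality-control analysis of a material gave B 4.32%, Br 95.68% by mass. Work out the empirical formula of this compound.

BBr3

Assume 100 g: 4.32 g B, 95.68 g Br.
n(B) = 4.32/10.81 = 0.3996, n(Br) = 95.68/79.90 = 1.197
Divide by the smallest (0.3996 mol B): B 1.000, Br 2.997
Ratio ≈ 1:3, so the empirical formula is BBr3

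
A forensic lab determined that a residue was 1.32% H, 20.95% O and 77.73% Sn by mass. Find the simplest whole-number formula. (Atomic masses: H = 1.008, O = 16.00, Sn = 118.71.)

H2O2Sn

Assume 100 g: 1.32 g H, 20.95 g O, 77.73 g Sn.
Moles — H: 1.32 / 1.008 = 1.31 mol; O: 20.95 / 16.00 = 1.309 mol; Sn: 77.73 / 118.71 = 0.6548 mol
Smallest is Sn at 0.6548 mol; normalising gives H 2.000, O 2.000, Sn 1.000
≈ 2:2:1 → H2O2Sn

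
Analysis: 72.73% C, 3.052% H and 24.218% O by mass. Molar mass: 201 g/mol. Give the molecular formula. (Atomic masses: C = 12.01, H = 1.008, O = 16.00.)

Assume 100 g: 72.73 g C, 3.052 g H, 24.218 g O.
n(C) = 72.73/12.01 = 6.056, n(H) = 3.052/1.008 = 3.028, n(O) = 24.218/16.00 = 1.514
Ratios (÷ 1.514): C 4.001, H 2.000, O 1.000
≈ 4:2:1 → C4H2O
Empirical-formula mass = 66.06 g/mol
n = 201 / 66.06 = 3.04 ≈ 3
Molecular formula = (C4H2O)×3 = C12H6O3

C12H6O3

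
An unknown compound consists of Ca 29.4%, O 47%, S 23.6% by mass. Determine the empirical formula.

CaO4S

Assume 100 g: 29.4 g Ca, 47 g O, 23.6 g S.
n(Ca) = 29.4/40.08 = 0.7335, n(O) = 47/16.00 = 2.938, n(S) = 23.6/32.07 = 0.7359
Ratios (÷ 0.7335): Ca 1.000, O 4.005, S 1.003
Ratio ≈ 1:4:1, so the empirical formula is CaO4S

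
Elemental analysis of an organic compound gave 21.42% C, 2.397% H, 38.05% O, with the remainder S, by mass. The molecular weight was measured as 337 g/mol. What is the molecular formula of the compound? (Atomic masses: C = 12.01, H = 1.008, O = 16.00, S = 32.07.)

C6H8O8S4

Assume 100 g: 21.42 g C, 2.397 g H, 38.05 g O, 38.133 g S.
C: 21.42 g ÷ 12.01 g/mol = 1.784 mol
H: 2.397 g ÷ 1.008 g/mol = 2.378 mol
O: 38.05 g ÷ 16.00 g/mol = 2.378 mol
S: 38.133 g ÷ 32.07 g/mol = 1.189 mol
Ratios (÷ 1.189): C 1.500, H 2.000, O 2.000, S 1.000
Multiply by 2: C 3.00, H 4.00, O 4.00, S 2.00 → C3H4O4S2
Empirical-formula mass = 168.20 g/mol
n = 337 / 168.20 = 2.00 ≈ 2
Molecular formula = (C3H4O4S2)×2 = C6H8O8S4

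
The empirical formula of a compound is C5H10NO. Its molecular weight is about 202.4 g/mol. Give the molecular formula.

C10H20N2O2

Empirical-formula mass = 100.14 g/mol
n = 202.4 / 100.14 = 2.02 ≈ 2
Molecular formula = (C5H10NO)2 = C10H20N2O2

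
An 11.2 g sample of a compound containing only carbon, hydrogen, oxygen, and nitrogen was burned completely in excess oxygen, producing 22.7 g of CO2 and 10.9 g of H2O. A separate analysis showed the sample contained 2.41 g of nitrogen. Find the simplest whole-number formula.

C6H14N2O

mol C = 22.7 / 44.01 = 0.5158; mass C = 0.5158 × 12.01 = 6.195 g
mol H = 2 × (10.9 / 18.02) = 1.210; mass H = 1.210 × 1.008 = 1.219 g
mol N = 2.41 / 14.01 = 0.1720
mass O = 11.2 − (9.824) = 1.376 g → mol O = 0.08599
Ratios (÷ 0.08599): C 5.998, H 14.068, N 2.000, O 1.000
Ratio ≈ 6:14:2:1, so the empirical formula is C6H14N2O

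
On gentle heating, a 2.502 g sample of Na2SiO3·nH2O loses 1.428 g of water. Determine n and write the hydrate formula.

Na2SiO3·9H2O

Mass of anhydrous Na2SiO3 = 2.502 − 1.428 = 1.074 g
mol H2O = 1.428 / 18.02 = 0.07925
Molar mass of Na2SiO3 = 122.07 g/mol → mol Na2SiO3 = 1.074 / 122.07 = 0.008798
n = 0.07925 / 0.008798 = 9.01 ≈ 9 → Na2SiO3·9H2O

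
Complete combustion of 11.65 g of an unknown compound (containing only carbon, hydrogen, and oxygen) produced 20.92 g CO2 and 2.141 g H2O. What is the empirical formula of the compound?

C4H2O3

mol C = 20.92 / 44.01 = 0.4753; mass C = 0.4753 × 12.01 = 5.709 g
mol H = 2 × (2.141 / 18.02) = 0.2376; mass H = 0.2376 × 1.008 = 0.2395 g
mass O = 11.65 − (5.948) = 5.702 g → mol O = 0.3563
Smallest is H at 0.2376 mol; normalising gives C 2.000, H 1.000, O 1.500
Multiply by 2: C 4.00, H 2.00, O 3.00 → C4H2O3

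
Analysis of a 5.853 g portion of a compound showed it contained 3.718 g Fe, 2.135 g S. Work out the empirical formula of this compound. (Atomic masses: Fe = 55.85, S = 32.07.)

FeS

Moles — Fe: 3.718 / 55.85 = 0.06657 mol; S: 2.135 / 32.07 = 0.06657 mol
Divide by the smallest (0.06657 mol Fe): Fe 1.000, S 1.000
≈ 1:1 → FeS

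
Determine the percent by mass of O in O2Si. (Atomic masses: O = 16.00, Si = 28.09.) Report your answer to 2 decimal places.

Molar mass = 2(16.00) + 1(28.09) = 60.090 g/mol
Mass of O per mole = 2 × 16.00 = 32.000 g
% O = 32.000 / 60.090 × 100 = 53.25%

53.25%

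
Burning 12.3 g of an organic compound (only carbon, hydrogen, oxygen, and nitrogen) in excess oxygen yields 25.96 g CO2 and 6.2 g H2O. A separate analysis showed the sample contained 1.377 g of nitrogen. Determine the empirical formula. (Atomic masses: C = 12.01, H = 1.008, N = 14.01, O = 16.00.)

mol C = 25.96 / 44.01 = 0.5899; mass C = 0.5899 × 12.01 = 7.084 g
mol H = 2 × (6.2 / 18.02) = 0.6881; mass H = 0.6881 × 1.008 = 0.6936 g
mol N = 1.377 / 14.01 = 0.09829
mass O = 12.3 − (9.155) = 3.145 g → mol O = 0.1966
Ratios (÷ 0.09829): C 6.001, H 7.001, N 1.000, O 2.000
Ratio ≈ 6:7:1:2, so the empirical formula is C6H7NO2

C6H7NO2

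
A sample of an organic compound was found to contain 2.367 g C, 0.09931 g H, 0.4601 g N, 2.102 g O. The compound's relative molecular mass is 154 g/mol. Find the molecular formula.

C: 2.367 g ÷ 12.01 g/mol = 0.1971 mol
H: 0.09931 g ÷ 1.008 g/mol = 0.09852 mol
N: 0.4601 g ÷ 14.01 g/mol = 0.03284 mol
O: 2.102 g ÷ 16.00 g/mol = 0.1314 mol
Divide by the smallest (0.03284 mol N): C 6.001, H 3.000, N 1.000, O 4.000
→ C6H3NO4
Empirical-formula mass = 153.09 g/mol
n = 154 / 153.09 = 1.01 ≈ 1
Molecular formula = empirical formula = C6H3NO4

C6H3NO4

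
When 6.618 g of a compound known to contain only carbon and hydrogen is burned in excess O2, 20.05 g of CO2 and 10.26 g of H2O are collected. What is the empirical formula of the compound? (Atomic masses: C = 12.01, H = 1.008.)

mol C = 20.05 / 44.01 = 0.4556; mass C = 0.4556 × 12.01 = 5.471 g
mol H = 2 × (10.26 / 18.02) = 1.139; mass H = 1.139 × 1.008 = 1.148 g
Ratios (÷ 0.4556): C 1.000, H 2.500
×2: C 2.00, H 5.00 → C2H5

C2H5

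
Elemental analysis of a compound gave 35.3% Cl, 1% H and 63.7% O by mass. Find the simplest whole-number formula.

Assume 100 g: 35.3 g Cl, 1 g H, 63.7 g O.
Moles — Cl: 35.3 / 35.45 = 0.9958 mol; H: 1 / 1.008 = 0.9921 mol; O: 63.7 / 16.00 = 3.981 mol
Smallest is H at 0.9921 mol; normalising gives Cl 1.004, H 1.000, O 4.013
→ ClHO4

ClHO4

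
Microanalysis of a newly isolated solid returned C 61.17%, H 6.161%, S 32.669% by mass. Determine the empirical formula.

Assume 100 g: 61.17 g C, 6.161 g H, 32.669 g S.
C: 61.17 g ÷ 12.01 g/mol = 5.093 mol
H: 6.161 g ÷ 1.008 g/mol = 6.112 mol
S: 32.669 g ÷ 32.07 g/mol = 1.019 mol
Smallest is S at 1.019 mol; normalising gives C 5.000, H 6.000, S 1.000
→ C5H6S

C5H6S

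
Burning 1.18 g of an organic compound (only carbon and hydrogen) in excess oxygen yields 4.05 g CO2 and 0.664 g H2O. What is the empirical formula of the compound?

mol C = 4.05 / 44.01 = 0.09202; mass C = 0.09202 × 12.01 = 1.105 g
mol H = 2 × (0.664 / 18.02) = 0.07370; mass H = 0.07370 × 1.008 = 0.07429 g
Divide by the smallest (0.0737 mol H): C 1.249, H 1.000
Multiply by 4: C 4.99, H 4.00 → C5H4

C5H4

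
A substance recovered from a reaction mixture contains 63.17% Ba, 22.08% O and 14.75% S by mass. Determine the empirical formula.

Assume 100 g: 63.17 g Ba, 22.08 g O, 14.75 g S.
Ba: 63.17 g ÷ 137.33 g/mol = 0.46 mol
O: 22.08 g ÷ 16.00 g/mol = 1.38 mol
S: 14.75 g ÷ 32.07 g/mol = 0.4599 mol
Ratios (÷ 0.4599): Ba 1.000, O 3.000, S 1.000
Ratio ≈ 1:3:1, so the empirical formula is BaO3S

BaO3S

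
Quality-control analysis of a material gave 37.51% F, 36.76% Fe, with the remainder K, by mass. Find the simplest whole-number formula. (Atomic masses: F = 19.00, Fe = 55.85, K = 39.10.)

F3FeK

Assume 100 g: 37.51 g F, 36.76 g Fe, 25.73 g K.
F: 37.51 g ÷ 19.00 g/mol = 1.974 mol
Fe: 36.76 g ÷ 55.85 g/mol = 0.6582 mol
K: 25.73 g ÷ 39.10 g/mol = 0.6581 mol
Divide by the smallest (0.6581 mol K): F 3.000, Fe 1.000, K 1.000
≈ 3:1:1 → F3FeK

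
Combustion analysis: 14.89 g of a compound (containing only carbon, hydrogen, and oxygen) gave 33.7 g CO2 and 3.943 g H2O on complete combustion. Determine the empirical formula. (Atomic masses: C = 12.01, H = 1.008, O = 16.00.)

mol C = 33.7 / 44.01 = 0.7657; mass C = 0.7657 × 12.01 = 9.196 g
mol H = 2 × (3.943 / 18.02) = 0.4376; mass H = 0.4376 × 1.008 = 0.4411 g
mass O = 14.89 − (9.638) = 5.252 g → mol O = 0.3283
Ratios (÷ 0.3283): C 2.333, H 1.333, O 1.000
Multiply by 3: C 7.00, H 4.00, O 3.00 → C7H4O3

C7H4O3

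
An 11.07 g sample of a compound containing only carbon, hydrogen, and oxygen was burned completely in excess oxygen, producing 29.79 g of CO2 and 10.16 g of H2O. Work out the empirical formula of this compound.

mol C = 29.79 / 44.01 = 0.6769; mass C = 0.6769 × 12.01 = 8.129 g
mol H = 2 × (10.16 / 18.02) = 1.128; mass H = 1.128 × 1.008 = 1.137 g
mass O = 11.07 − (9.266) = 1.804 g → mol O = 0.1127
Smallest is O at 0.1127 mol; normalising gives C 6.004, H 10.002, O 1.000
Ratio ≈ 6:10:1, so the empirical formula is C6H10O

C6H10O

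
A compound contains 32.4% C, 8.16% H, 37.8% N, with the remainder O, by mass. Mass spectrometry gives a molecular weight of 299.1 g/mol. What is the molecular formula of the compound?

C8H24N8O4

Assume 100 g: 32.4 g C, 8.16 g H, 37.8 g N, 21.64 g O.
C: 32.4 g ÷ 12.01 g/mol = 2.698 mol
H: 8.16 g ÷ 1.008 g/mol = 8.095 mol
N: 37.8 g ÷ 14.01 g/mol = 2.698 mol
O: 21.64 g ÷ 16.00 g/mol = 1.353 mol
Ratios (÷ 1.353): C 1.995, H 5.985, N 1.995, O 1.000
Ratio ≈ 2:6:2:1, so the empirical formula is C2H6N2O
Empirical-formula mass = 74.09 g/mol
n = 299.1 / 74.09 = 4.04 ≈ 4
Molecular formula = (C2H6N2O)×4 = C8H24N8O4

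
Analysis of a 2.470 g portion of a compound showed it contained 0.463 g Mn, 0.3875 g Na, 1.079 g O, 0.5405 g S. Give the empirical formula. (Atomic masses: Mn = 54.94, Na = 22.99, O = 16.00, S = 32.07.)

MnNa2O8S2

Moles — Mn: 0.463 / 54.94 = 0.008427 mol; Na: 0.3875 / 22.99 = 0.01686 mol; O: 1.079 / 16.00 = 0.06744 mol; S: 0.5405 / 32.07 = 0.01685 mol
Smallest is Mn at 0.008427 mol; normalising gives Mn 1.000, Na 2.000, O 8.002, S 2.000
≈ 1:2:8:2 → MnNa2O8S2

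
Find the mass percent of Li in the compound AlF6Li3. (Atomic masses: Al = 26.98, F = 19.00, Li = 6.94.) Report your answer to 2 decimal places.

12.87%

Molar mass = 1(26.98) + 6(19.00) + 3(6.94) = 161.800 g/mol
Mass of Li per mole = 3 × 6.94 = 20.820 g
% Li = 20.820 / 161.800 × 100 = 12.87%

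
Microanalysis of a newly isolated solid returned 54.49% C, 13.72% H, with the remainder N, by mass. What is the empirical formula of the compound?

C2H6N

Assume 100 g: 54.49 g C, 13.72 g H, 31.79 g N.
C: 54.49 g ÷ 12.01 g/mol = 4.537 mol
H: 13.72 g ÷ 1.008 g/mol = 13.61 mol
N: 31.79 g ÷ 14.01 g/mol = 2.269 mol
Divide by the smallest (2.269 mol N): C 1.999, H 5.998, N 1.000
→ C2H6N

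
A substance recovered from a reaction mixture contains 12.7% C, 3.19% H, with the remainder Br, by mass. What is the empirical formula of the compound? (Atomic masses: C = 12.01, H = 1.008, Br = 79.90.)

CH3Br

Assume 100 g: 12.7 g C, 3.19 g H, 84.11 g Br.
Moles — C: 12.7 / 12.01 = 1.057 mol; H: 3.19 / 1.008 = 3.165 mol; Br: 84.11 / 79.90 = 1.053 mol
Smallest is Br at 1.053 mol; normalising gives C 1.005, H 3.006, Br 1.000
≈ 1:3:1 → CH3Br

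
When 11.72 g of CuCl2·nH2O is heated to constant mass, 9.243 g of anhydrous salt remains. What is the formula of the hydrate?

Mass of water lost = 11.72 − 9.243 = 2.477 g → 2.477 / 18.02 = 0.1375 mol H2O
Molar mass of CuCl2 = 134.45 g/mol → mol CuCl2 = 9.243 / 134.45 = 0.06875
n = 0.1375 / 0.06875 = 2.00 ≈ 2 → CuCl2·2H2O

CuCl2·2H2O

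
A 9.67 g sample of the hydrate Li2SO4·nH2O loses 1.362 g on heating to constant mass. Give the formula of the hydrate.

Mass of anhydrous Li2SO4 = 9.67 − 1.362 = 8.308 g
mol H2O = 1.362 / 18.02 = 0.07558
Molar mass of Li2SO4 = 109.95 g/mol → mol Li2SO4 = 8.308 / 109.95 = 0.07556
n = 0.07558 / 0.07556 = 1.00 ≈ 1 → Li2SO4·H2O

Li2SO4·H2O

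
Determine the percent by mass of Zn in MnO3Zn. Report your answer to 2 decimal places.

Molar mass = 1(54.94) + 3(16.00) + 1(65.38) = 168.320 g/mol
Mass of Zn per mole = 1 × 65.38 = 65.380 g
% Zn = 65.380 / 168.320 × 100 = 38.84%

38.84%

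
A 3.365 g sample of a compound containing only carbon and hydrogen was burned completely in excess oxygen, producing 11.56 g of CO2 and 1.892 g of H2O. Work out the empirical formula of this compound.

C5H4

mol C = 11.56 / 44.01 = 0.2627; mass C = 0.2627 × 12.01 = 3.155 g
mol H = 2 × (1.892 / 18.02) = 0.2100; mass H = 0.2100 × 1.008 = 0.2117 g
Smallest is H at 0.21 mol; normalising gives C 1.251, H 1.000
Scaling by 4: C 5.00, H 4.00 → C5H4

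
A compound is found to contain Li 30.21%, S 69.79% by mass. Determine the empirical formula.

Assume 100 g: 30.21 g Li, 69.79 g S.
Li: 30.21 g ÷ 6.94 g/mol = 4.353 mol
S: 69.79 g ÷ 32.07 g/mol = 2.176 mol
Divide by the smallest (2.176 mol S): Li 2.000, S 1.000
≈ 2:1 → Li2S

Li2S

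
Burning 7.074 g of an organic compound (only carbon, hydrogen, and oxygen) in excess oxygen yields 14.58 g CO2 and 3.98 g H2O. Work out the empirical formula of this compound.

C6H8O3

mol C = 14.58 / 44.01 = 0.3313; mass C = 0.3313 × 12.01 = 3.979 g
mol H = 2 × (3.98 / 18.02) = 0.4417; mass H = 0.4417 × 1.008 = 0.4453 g
mass O = 7.074 − (4.424) = 2.650 g → mol O = 0.1656
Divide by the smallest (0.1656 mol O): C 2.000, H 2.667, O 1.000
Multiply by 3: C 6.00, H 8.00, O 3.00 → C6H8O3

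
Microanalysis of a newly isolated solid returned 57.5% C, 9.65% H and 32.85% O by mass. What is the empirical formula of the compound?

Assume 100 g: 57.5 g C, 9.65 g H, 32.85 g O.
Moles — C: 57.5 / 12.01 = 4.788 mol; H: 9.65 / 1.008 = 9.573 mol; O: 32.85 / 16.00 = 2.053 mol
Divide by the smallest (2.053 mol O): C 2.332, H 4.663, O 1.000
Multiply by 3: C 7.00, H 13.99, O 3.00 → C7H14O3

C7H14O3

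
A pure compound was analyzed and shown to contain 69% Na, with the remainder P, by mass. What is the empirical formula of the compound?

Na3P

Assume 100 g: 69 g Na, 31 g P.
Na: 69 g ÷ 22.99 g/mol = 3.001 mol
P: 31 g ÷ 30.97 g/mol = 1.001 mol
Smallest is P at 1.001 mol; normalising gives Na 2.998, P 1.000
≈ 3:1 → Na3P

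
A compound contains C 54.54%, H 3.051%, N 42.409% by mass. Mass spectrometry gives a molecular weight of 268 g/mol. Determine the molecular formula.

C12H8N8

Assume 100 g: 54.54 g C, 3.051 g H, 42.409 g N.
Moles — C: 54.54 / 12.01 = 4.541 mol; H: 3.051 / 1.008 = 3.027 mol; N: 42.409 / 14.01 = 3.027 mol
Divide by the smallest (3.027 mol H): C 1.500, H 1.000, N 1.000
Scaling by 2: C 3.00, H 2.00, N 2.00 → C3H2N2
Empirical-formula mass = 66.07 g/mol
n = 268 / 66.07 = 4.06 ≈ 4
Molecular formula = (C3H2N2)×4 = C12H8N8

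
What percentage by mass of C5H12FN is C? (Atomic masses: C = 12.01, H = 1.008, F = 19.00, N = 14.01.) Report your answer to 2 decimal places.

57.11%

Molar mass = 5(12.01) + 12(1.008) + 1(19.00) + 1(14.01) = 105.156 g/mol
Mass of C per mole = 5 × 12.01 = 60.050 g
% C = 60.050 / 105.156 × 100 = 57.11%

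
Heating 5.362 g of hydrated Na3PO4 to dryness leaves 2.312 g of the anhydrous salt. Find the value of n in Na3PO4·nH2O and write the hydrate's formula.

Na3PO4·12H2O

Mass of water lost = 5.362 − 2.312 = 3.05 g → 3.05 / 18.02 = 0.1693 mol H2O
Molar mass of Na3PO4 = 163.94 g/mol → mol Na3PO4 = 2.312 / 163.94 = 0.0141
n = 0.1693 / 0.0141 = 12.00 ≈ 12 → Na3PO4·12H2O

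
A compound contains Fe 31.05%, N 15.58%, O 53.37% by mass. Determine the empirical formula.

Assume 100 g: 31.05 g Fe, 15.58 g N, 53.37 g O.
Fe: 31.05 g ÷ 55.85 g/mol = 0.556 mol
N: 15.58 g ÷ 14.01 g/mol = 1.112 mol
O: 53.37 g ÷ 16.00 g/mol = 3.336 mol
Smallest is Fe at 0.556 mol; normalising gives Fe 1.000, N 2.000, O 6.000
→ FeN2O6

FeN2O6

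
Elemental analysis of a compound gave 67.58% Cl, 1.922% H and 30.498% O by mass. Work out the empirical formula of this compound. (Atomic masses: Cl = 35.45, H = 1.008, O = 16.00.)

ClHO

Assume 100 g: 67.58 g Cl, 1.922 g H, 30.498 g O.
n(Cl) = 67.58/35.45 = 1.906, n(H) = 1.922/1.008 = 1.907, n(O) = 30.498/16.00 = 1.906
Smallest is O at 1.906 mol; normalising gives Cl 1.000, H 1.000, O 1.000
Ratio ≈ 1:1:1, so the empirical formula is ClHO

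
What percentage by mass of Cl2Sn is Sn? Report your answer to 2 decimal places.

Molar mass = 2(35.45) + 1(118.71) = 189.610 g/mol
Mass of Sn per mole = 1 × 118.71 = 118.710 g
% Sn = 118.710 / 189.610 × 100 = 62.61%

62.61%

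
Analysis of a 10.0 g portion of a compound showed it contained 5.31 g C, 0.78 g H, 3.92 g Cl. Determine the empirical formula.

n(C) = 5.31/12.01 = 0.4421, n(H) = 0.78/1.008 = 0.7738, n(Cl) = 3.92/35.45 = 0.1106
Ratios (÷ 0.1106): C 3.998, H 6.998, Cl 1.000
Ratio ≈ 4:7:1, so the empirical formula is C4H7Cl

C4H7Cl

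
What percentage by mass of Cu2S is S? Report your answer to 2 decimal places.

20.15%

Molar mass = 2(63.55) + 1(32.07) = 159.170 g/mol
Mass of S per mole = 1 × 32.07 = 32.070 g
% S = 32.070 / 159.170 × 100 = 20.15%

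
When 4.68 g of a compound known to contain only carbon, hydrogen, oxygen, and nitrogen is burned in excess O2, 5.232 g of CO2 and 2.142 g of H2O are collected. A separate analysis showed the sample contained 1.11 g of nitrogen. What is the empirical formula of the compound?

mol C = 5.232 / 44.01 = 0.1189; mass C = 0.1189 × 12.01 = 1.428 g
mol H = 2 × (2.142 / 18.02) = 0.2377; mass H = 0.2377 × 1.008 = 0.2396 g
mol N = 1.11 / 14.01 = 0.07923
mass O = 4.68 − (2.777) = 1.903 g → mol O = 0.1189
Smallest is N at 0.07923 mol; normalising gives C 1.500, H 3.001, N 1.000, O 1.501
×2: C 3.00, H 6.00, N 2.00, O 3.00 → C3H6N2O3

C3H6N2O3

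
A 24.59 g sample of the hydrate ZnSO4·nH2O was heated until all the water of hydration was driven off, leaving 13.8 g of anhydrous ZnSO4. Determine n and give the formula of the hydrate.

Mass of water lost = 24.59 − 13.8 = 10.79 g → 10.79 / 18.02 = 0.5988 mol H2O
Molar mass of ZnSO4 = 161.45 g/mol → mol ZnSO4 = 13.8 / 161.45 = 0.08548
n = 0.5988 / 0.08548 = 7.01 ≈ 7 → ZnSO4·7H2O

ZnSO4·7H2O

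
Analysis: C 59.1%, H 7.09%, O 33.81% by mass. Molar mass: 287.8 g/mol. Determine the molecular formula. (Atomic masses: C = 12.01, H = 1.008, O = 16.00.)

Assume 100 g: 59.1 g C, 7.09 g H, 33.81 g O.
n(C) = 59.1/12.01 = 4.921, n(H) = 7.09/1.008 = 7.034, n(O) = 33.81/16.00 = 2.113
Divide by the smallest (2.113 mol O): C 2.329, H 3.329, O 1.000
Scaling by 3: C 6.99, H 9.99, O 3.00 → C7H10O3
Empirical-formula mass = 142.15 g/mol
n = 287.8 / 142.15 = 2.02 ≈ 2
Molecular formula = (C7H10O3)×2 = C14H20O6

C14H20O6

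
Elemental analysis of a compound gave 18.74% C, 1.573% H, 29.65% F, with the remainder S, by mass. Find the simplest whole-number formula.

CHFS

Assume 100 g: 18.74 g C, 1.573 g H, 29.65 g F, 50.037 g S.
n(C) = 18.74/12.01 = 1.56, n(H) = 1.573/1.008 = 1.561, n(F) = 29.65/19.00 = 1.561, n(S) = 50.037/32.07 = 1.56
Smallest is S at 1.56 mol; normalising gives C 1.000, H 1.000, F 1.000, S 1.000
≈ 1:1:1:1 → CHFS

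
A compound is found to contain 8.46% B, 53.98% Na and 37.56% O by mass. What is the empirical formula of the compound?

Assume 100 g: 8.46 g B, 53.98 g Na, 37.56 g O.
n(B) = 8.46/10.81 = 0.7826, n(Na) = 53.98/22.99 = 2.348, n(O) = 37.56/16.00 = 2.348
Ratios (÷ 0.7826): B 1.000, Na 3.000, O 3.000
→ BNa3O3

BNa3O3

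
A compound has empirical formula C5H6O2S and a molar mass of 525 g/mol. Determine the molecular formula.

Empirical-formula mass = 130.17 g/mol
n = 525 / 130.17 = 4.03 ≈ 4
Molecular formula = (C5H6O2S)4 = C20H24O8S4

C20H24O8S4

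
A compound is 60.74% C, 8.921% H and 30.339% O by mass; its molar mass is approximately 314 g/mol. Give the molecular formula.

C16H28O6

Assume 100 g: 60.74 g C, 8.921 g H, 30.339 g O.
n(C) = 60.74/12.01 = 5.057, n(H) = 8.921/1.008 = 8.85, n(O) = 30.339/16.00 = 1.896
Smallest is O at 1.896 mol; normalising gives C 2.667, H 4.667, O 1.000
Scaling by 3: C 8.00, H 14.00, O 3.00 → C8H14O3
Empirical-formula mass = 158.19 g/mol
n = 314 / 158.19 = 1.98 ≈ 2
Molecular formula = (C8H14O3)×2 = C16H28O6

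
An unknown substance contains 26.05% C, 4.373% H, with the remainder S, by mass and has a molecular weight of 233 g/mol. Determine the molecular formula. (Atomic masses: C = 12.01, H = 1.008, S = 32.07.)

C5H10S5

Assume 100 g: 26.05 g C, 4.373 g H, 69.577 g S.
Moles — C: 26.05 / 12.01 = 2.169 mol; H: 4.373 / 1.008 = 4.338 mol; S: 69.577 / 32.07 = 2.17 mol
Ratios (÷ 2.169): C 1.000, H 2.000, S 1.000
Ratio ≈ 1:2:1, so the empirical formula is CH2S
Empirical-formula mass = 46.10 g/mol
n = 233 / 46.10 = 5.05 ≈ 5
Molecular formula = (CH2S)×5 = C5H10S5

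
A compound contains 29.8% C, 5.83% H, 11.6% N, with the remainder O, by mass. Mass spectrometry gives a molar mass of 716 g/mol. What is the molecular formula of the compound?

C18H42N6O24

Assume 100 g: 29.8 g C, 5.83 g H, 11.6 g N, 52.77 g O.
n(C) = 29.8/12.01 = 2.481, n(H) = 5.83/1.008 = 5.784, n(N) = 11.6/14.01 = 0.828, n(O) = 52.77/16.00 = 3.298
Ratios (÷ 0.828): C 2.997, H 6.985, N 1.000, O 3.983
≈ 3:7:1:4 → C3H7NO4
Empirical-formula mass = 121.10 g/mol
n = 716 / 121.10 = 5.91 ≈ 6
Molecular formula = (C3H7NO4)×6 = C18H42N6O24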